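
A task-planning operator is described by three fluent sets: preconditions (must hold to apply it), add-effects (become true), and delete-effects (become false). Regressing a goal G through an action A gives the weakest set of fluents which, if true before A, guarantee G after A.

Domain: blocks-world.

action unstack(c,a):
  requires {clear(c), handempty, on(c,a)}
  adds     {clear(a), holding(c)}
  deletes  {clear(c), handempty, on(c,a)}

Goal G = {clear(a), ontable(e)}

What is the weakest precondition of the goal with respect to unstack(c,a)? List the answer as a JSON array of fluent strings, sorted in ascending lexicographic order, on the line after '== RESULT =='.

Regress:
  G ∩ del = {}  (empty — regression defined)
  G \ add = {clear(a), ontable(e)} \ {clear(a), holding(c)} = {ontable(e)}
  ∪ pre   = {ontable(e)} ∪ {clear(c), handempty, on(c,a)}
          = {clear(c), handempty, on(c,a), ontable(e)}

== RESULT ==
["clear(c)", "handempty", "on(c,a)", "ontable(e)"]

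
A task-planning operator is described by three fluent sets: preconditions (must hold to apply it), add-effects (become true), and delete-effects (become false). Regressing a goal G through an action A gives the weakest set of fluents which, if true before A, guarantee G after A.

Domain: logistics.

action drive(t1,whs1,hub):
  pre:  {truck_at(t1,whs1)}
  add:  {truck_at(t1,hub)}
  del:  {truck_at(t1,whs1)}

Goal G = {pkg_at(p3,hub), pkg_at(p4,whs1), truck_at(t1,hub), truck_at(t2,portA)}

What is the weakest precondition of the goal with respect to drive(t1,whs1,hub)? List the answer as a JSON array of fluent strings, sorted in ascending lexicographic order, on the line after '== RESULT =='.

Compute (G \ add) ∪ pre:
  G ∩ del = {}  (empty — regression defined)
  G \ add = {pkg_at(p3,hub), pkg_at(p4,whs1), truck_at(t1,hub), truck_at(t2,portA)} \ {truck_at(t1,hub)} = {pkg_at(p3,hub), pkg_at(p4,whs1), truck_at(t2,portA)}
  ∪ pre   = {pkg_at(p3,hub), pkg_at(p4,whs1), truck_at(t2,portA)} ∪ {truck_at(t1,whs1)}
          = {pkg_at(p3,hub), pkg_at(p4,whs1), truck_at(t1,whs1), truck_at(t2,portA)}

== RESULT ==
["pkg_at(p3,hub)", "pkg_at(p4,whs1)", "truck_at(t1,whs1)", "truck_at(t2,portA)"]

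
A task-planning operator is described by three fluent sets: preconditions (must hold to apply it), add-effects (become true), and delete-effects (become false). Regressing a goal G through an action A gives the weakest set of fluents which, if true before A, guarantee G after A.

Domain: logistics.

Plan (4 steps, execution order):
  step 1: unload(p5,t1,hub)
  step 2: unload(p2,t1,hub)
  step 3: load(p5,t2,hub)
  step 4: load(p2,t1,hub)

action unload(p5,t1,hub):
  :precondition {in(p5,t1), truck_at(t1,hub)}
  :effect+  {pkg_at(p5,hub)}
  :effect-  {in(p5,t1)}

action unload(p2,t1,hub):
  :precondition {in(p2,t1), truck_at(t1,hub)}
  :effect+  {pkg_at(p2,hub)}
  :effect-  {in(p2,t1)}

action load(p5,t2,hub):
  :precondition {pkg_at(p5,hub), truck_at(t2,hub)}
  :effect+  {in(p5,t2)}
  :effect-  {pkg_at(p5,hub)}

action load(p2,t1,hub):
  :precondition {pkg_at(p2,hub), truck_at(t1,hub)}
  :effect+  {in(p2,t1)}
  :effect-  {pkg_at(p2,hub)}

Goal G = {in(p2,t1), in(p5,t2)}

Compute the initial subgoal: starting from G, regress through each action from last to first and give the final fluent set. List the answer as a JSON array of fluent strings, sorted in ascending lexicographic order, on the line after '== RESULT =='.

Work backward from the goal:
  through step 4 (load(p2,t1,hub)): drop {in(p2,t1)}, keep {in(p5,t2)}, require {pkg_at(p2,hub), truck_at(t1,hub)}
    → {in(p5,t2), pkg_at(p2,hub), truck_at(t1,hub)}
  through step 3 (load(p5,t2,hub)): drop {in(p5,t2)}, keep {pkg_at(p2,hub), truck_at(t1,hub)}, require {pkg_at(p5,hub), truck_at(t2,hub)}
    → {pkg_at(p2,hub), pkg_at(p5,hub), truck_at(t1,hub), truck_at(t2,hub)}
  through step 2 (unload(p2,t1,hub)): drop {pkg_at(p2,hub)}, keep {pkg_at(p5,hub), truck_at(t1,hub), truck_at(t2,hub)}, require {in(p2,t1), truck_at(t1,hub)}
    → {in(p2,t1), pkg_at(p5,hub), truck_at(t1,hub), truck_at(t2,hub)}
  through step 1 (unload(p5,t1,hub)): drop {pkg_at(p5,hub)}, keep {in(p2,t1), truck_at(t1,hub), truck_at(t2,hub)}, require {in(p5,t1), truck_at(t1,hub)}
    → {in(p2,t1), in(p5,t1), truck_at(t1,hub), truck_at(t2,hub)}

== RESULT ==
["in(p2,t1)", "in(p5,t1)", "truck_at(t1,hub)", "truck_at(t2,hub)"]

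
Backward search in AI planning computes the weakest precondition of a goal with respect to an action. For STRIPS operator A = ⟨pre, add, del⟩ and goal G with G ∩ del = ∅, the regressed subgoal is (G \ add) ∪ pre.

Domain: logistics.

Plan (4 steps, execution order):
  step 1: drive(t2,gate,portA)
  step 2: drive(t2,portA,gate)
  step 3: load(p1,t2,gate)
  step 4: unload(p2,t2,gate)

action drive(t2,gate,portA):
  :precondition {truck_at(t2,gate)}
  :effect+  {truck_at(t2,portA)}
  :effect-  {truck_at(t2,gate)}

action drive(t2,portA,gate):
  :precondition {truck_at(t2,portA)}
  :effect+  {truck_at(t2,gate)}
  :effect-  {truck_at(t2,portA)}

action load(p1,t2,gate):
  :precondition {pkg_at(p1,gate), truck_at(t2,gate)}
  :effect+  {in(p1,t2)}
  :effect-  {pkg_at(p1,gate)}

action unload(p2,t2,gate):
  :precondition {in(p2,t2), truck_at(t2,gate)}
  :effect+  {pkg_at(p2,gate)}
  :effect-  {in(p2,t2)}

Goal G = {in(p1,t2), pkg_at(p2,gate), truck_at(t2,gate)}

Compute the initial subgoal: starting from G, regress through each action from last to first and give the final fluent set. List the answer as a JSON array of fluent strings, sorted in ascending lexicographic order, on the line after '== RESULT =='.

Work backward from the goal:
  through step 4 (unload(p2,t2,gate)): drop {pkg_at(p2,gate)}, keep {in(p1,t2), truck_at(t2,gate)}, require {in(p2,t2), truck_at(t2,gate)}
    → {in(p1,t2), in(p2,t2), truck_at(t2,gate)}
  through step 3 (load(p1,t2,gate)): drop {in(p1,t2)}, keep {in(p2,t2), truck_at(t2,gate)}, require {pkg_at(p1,gate), truck_at(t2,gate)}
    → {in(p2,t2), pkg_at(p1,gate), truck_at(t2,gate)}
  through step 2 (drive(t2,portA,gate)): drop {truck_at(t2,gate)}, keep {in(p2,t2), pkg_at(p1,gate)}, require {truck_at(t2,portA)}
    → {in(p2,t2), pkg_at(p1,gate), truck_at(t2,portA)}
  through step 1 (drive(t2,gate,portA)): drop {truck_at(t2,portA)}, keep {in(p2,t2), pkg_at(p1,gate)}, require {truck_at(t2,gate)}
    → {in(p2,t2), pkg_at(p1,gate), truck_at(t2,gate)}

== RESULT ==
["in(p2,t2)", "pkg_at(p1,gate)", "truck_at(t2,gate)"]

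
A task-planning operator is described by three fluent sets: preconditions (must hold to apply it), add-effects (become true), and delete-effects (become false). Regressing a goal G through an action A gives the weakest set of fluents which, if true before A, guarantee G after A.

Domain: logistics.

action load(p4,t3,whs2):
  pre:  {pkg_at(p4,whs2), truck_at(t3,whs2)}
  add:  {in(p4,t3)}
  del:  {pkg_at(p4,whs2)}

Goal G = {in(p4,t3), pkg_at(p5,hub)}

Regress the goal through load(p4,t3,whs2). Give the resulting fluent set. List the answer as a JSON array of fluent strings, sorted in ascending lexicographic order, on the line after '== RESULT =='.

Compute (G \ add) ∪ pre:
  G ∩ del = {}  (empty — regression defined)
  G \ add = {in(p4,t3), pkg_at(p5,hub)} \ {in(p4,t3)} = {pkg_at(p5,hub)}
  ∪ pre   = {pkg_at(p5,hub)} ∪ {pkg_at(p4,whs2), truck_at(t3,whs2)}
          = {pkg_at(p4,whs2), pkg_at(p5,hub), truck_at(t3,whs2)}

== RESULT ==
["pkg_at(p4,whs2)", "pkg_at(p5,hub)", "truck_at(t3,whs2)"]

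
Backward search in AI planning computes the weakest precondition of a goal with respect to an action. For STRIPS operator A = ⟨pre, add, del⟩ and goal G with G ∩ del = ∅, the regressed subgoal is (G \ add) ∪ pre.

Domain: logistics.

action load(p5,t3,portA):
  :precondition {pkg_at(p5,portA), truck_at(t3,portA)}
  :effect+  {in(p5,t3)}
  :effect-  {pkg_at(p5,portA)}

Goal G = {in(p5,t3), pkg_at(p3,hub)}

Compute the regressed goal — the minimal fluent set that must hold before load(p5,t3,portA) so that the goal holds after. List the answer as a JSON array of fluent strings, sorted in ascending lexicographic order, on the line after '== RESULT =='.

Compute (G \ add) ∪ pre:
  G ∩ del = {}  (empty — regression defined)
  G \ add = {in(p5,t3), pkg_at(p3,hub)} \ {in(p5,t3)} = {pkg_at(p3,hub)}
  ∪ pre   = {pkg_at(p3,hub)} ∪ {pkg_at(p5,portA), truck_at(t3,portA)}
          = {pkg_at(p3,hub), pkg_at(p5,portA), truck_at(t3,portA)}

== RESULT ==
["pkg_at(p3,hub)", "pkg_at(p5,portA)", "truck_at(t3,portA)"]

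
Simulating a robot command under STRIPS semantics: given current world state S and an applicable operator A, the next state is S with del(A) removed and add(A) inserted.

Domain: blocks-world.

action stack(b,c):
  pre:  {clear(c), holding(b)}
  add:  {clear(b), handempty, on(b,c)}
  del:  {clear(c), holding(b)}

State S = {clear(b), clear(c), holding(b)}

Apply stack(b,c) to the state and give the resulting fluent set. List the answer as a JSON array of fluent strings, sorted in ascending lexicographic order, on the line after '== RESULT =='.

Compute (S \ del) ∪ add:
  pre ⊆ S: {clear(c), holding(b)} ⊆ S  — applicable
  S \ del = {clear(b)}
  ∪ add   = {clear(b), handempty, on(b,c)}

== RESULT ==
["clear(b)", "handempty", "on(b,c)"]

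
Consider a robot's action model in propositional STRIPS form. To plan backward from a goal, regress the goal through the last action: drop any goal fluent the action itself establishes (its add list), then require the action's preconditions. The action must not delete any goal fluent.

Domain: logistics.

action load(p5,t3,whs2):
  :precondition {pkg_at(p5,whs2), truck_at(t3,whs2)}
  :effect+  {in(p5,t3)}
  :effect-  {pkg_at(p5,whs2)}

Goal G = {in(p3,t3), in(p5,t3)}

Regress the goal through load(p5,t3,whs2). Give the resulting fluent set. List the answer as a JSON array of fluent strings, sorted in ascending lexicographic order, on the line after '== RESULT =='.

Compute (G \ add) ∪ pre:
  G ∩ del = {}  (empty — regression defined)
  G \ add = {in(p3,t3), in(p5,t3)} \ {in(p5,t3)} = {in(p3,t3)}
  ∪ pre   = {in(p3,t3)} ∪ {pkg_at(p5,whs2), truck_at(t3,whs2)}
          = {in(p3,t3), pkg_at(p5,whs2), truck_at(t3,whs2)}

== RESULT ==
["in(p3,t3)", "pkg_at(p5,whs2)", "truck_at(t3,whs2)"]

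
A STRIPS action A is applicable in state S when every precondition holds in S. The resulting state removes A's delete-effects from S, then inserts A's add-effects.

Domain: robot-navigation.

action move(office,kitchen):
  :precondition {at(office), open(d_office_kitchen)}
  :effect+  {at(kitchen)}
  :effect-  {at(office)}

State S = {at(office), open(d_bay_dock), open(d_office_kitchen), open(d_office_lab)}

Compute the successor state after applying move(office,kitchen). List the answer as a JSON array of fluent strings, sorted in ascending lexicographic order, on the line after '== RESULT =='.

Compute (S \ del) ∪ add:
  pre ⊆ S: {at(office), open(d_office_kitchen)} ⊆ S  — applicable
  S \ del = {open(d_bay_dock), open(d_office_kitchen), open(d_office_lab)}
  ∪ add   = {at(kitchen), open(d_bay_dock), open(d_office_kitchen), open(d_office_lab)}

== RESULT ==
["at(kitchen)", "open(d_bay_dock)", "open(d_office_kitchen)", "open(d_office_lab)"]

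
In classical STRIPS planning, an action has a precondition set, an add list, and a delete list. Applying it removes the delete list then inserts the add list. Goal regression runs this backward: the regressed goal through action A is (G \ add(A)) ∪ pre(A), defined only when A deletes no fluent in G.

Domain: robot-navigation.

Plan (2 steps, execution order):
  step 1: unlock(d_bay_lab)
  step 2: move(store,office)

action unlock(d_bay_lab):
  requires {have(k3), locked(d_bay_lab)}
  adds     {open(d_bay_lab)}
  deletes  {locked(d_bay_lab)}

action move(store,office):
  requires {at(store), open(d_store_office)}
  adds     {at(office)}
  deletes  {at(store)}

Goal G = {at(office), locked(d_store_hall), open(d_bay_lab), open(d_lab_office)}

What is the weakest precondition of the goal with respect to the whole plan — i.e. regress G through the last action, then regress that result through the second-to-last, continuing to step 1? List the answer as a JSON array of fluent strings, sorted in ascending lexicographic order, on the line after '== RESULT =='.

Regress step by step:
  through step 2 (move(store,office)): drop {at(office)}, keep {locked(d_store_hall), open(d_bay_lab), open(d_lab_office)}, require {at(store), open(d_store_office)}
    → {at(store), locked(d_store_hall), open(d_bay_lab), open(d_lab_office), open(d_store_office)}
  through step 1 (unlock(d_bay_lab)): drop {open(d_bay_lab)}, keep {at(store), locked(d_store_hall), open(d_lab_office), open(d_store_office)}, require {have(k3), locked(d_bay_lab)}
    → {at(store), have(k3), locked(d_bay_lab), locked(d_store_hall), open(d_lab_office), open(d_store_office)}

== RESULT ==
["at(store)", "have(k3)", "locked(d_bay_lab)", "locked(d_store_hall)", "open(d_lab_office)", "open(d_store_office)"]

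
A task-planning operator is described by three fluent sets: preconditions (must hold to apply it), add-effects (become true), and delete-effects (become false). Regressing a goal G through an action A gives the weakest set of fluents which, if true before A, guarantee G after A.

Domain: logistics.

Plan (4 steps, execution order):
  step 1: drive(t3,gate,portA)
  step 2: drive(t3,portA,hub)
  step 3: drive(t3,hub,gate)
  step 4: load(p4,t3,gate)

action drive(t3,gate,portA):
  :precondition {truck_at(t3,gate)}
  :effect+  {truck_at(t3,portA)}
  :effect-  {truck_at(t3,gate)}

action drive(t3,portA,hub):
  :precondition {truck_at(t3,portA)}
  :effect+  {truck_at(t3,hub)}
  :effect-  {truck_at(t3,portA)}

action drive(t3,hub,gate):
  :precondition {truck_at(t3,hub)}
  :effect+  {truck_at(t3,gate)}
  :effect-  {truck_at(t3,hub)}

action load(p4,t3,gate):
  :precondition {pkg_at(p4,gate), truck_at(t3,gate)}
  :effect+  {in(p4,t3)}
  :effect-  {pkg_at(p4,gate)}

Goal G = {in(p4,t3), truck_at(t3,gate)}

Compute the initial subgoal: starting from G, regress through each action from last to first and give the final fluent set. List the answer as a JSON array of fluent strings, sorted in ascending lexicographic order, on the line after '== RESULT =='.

Regress step by step:
  through step 4 (load(p4,t3,gate)): drop {in(p4,t3)}, keep {truck_at(t3,gate)}, require {pkg_at(p4,gate), truck_at(t3,gate)}
    → {pkg_at(p4,gate), truck_at(t3,gate)}
  through step 3 (drive(t3,hub,gate)): drop {truck_at(t3,gate)}, keep {pkg_at(p4,gate)}, require {truck_at(t3,hub)}
    → {pkg_at(p4,gate), truck_at(t3,hub)}
  through step 2 (drive(t3,portA,hub)): drop {truck_at(t3,hub)}, keep {pkg_at(p4,gate)}, require {truck_at(t3,portA)}
    → {pkg_at(p4,gate), truck_at(t3,portA)}
  through step 1 (drive(t3,gate,portA)): drop {truck_at(t3,portA)}, keep {pkg_at(p4,gate)}, require {truck_at(t3,gate)}
    → {pkg_at(p4,gate), truck_at(t3,gate)}

== RESULT ==
["pkg_at(p4,gate)", "truck_at(t3,gate)"]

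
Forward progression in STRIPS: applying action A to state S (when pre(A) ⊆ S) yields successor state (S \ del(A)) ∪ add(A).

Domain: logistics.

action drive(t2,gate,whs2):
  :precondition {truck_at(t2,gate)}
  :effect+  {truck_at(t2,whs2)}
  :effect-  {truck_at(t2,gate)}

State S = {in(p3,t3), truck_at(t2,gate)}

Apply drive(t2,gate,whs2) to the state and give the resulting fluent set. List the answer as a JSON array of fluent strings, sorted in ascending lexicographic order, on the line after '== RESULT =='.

Progress:
  pre ⊆ S: {truck_at(t2,gate)} ⊆ S  — applicable
  S \ del = {in(p3,t3)}
  ∪ add   = {in(p3,t3), truck_at(t2,whs2)}

== RESULT ==
["in(p3,t3)", "truck_at(t2,whs2)"]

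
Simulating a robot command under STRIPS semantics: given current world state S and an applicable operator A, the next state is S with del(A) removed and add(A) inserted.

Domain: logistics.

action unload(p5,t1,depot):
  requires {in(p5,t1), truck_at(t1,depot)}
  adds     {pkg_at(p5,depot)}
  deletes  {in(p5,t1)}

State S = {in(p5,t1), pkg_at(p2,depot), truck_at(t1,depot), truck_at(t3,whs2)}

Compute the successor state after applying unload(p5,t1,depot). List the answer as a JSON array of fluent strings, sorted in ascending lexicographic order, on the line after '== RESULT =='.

Progress:
  pre ⊆ S: {in(p5,t1), truck_at(t1,depot)} ⊆ S  — applicable
  S \ del = {pkg_at(p2,depot), truck_at(t1,depot), truck_at(t3,whs2)}
  ∪ add   = {pkg_at(p2,depot), pkg_at(p5,depot), truck_at(t1,depot), truck_at(t3,whs2)}

== RESULT ==
["pkg_at(p2,depot)", "pkg_at(p5,depot)", "truck_at(t1,depot)", "truck_at(t3,whs2)"]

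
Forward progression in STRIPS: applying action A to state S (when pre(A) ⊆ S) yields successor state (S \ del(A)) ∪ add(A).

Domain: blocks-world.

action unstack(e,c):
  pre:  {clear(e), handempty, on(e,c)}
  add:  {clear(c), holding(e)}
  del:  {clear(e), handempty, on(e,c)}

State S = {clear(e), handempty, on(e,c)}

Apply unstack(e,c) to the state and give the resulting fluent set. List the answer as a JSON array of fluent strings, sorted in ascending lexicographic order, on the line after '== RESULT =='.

Progress:
  pre ⊆ S: {clear(e), handempty, on(e,c)} ⊆ S  — applicable
  S \ del = {}
  ∪ add   = {clear(c), holding(e)}

== RESULT ==
["clear(c)", "holding(e)"]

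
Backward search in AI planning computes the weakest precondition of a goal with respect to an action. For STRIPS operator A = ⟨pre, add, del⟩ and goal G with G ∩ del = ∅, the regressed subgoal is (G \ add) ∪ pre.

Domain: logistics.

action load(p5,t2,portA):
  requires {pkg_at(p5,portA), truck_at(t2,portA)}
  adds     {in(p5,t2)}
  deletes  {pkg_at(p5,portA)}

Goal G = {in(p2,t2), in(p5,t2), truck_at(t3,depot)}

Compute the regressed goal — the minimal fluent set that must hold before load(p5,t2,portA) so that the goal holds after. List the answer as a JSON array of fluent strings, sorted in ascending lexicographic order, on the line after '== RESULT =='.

Regress:
  G ∩ del = {}  (empty — regression defined)
  G \ add = {in(p2,t2), in(p5,t2), truck_at(t3,depot)} \ {in(p5,t2)} = {in(p2,t2), truck_at(t3,depot)}
  ∪ pre   = {in(p2,t2), truck_at(t3,depot)} ∪ {pkg_at(p5,portA), truck_at(t2,portA)}
          = {in(p2,t2), pkg_at(p5,portA), truck_at(t2,portA), truck_at(t3,depot)}

== RESULT ==
["in(p2,t2)", "pkg_at(p5,portA)", "truck_at(t2,portA)", "truck_at(t3,depot)"]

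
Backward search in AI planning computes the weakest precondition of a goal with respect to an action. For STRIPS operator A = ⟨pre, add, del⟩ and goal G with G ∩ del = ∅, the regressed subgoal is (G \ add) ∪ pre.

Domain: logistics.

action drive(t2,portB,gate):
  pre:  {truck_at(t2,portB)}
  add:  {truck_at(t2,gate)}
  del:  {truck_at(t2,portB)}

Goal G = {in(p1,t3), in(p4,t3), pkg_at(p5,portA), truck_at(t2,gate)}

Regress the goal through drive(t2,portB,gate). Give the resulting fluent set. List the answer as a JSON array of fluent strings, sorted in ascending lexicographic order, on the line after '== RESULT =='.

Regress:
  G ∩ del = {}  (empty — regression defined)
  G \ add = {in(p1,t3), in(p4,t3), pkg_at(p5,portA), truck_at(t2,gate)} \ {truck_at(t2,gate)} = {in(p1,t3), in(p4,t3), pkg_at(p5,portA)}
  ∪ pre   = {in(p1,t3), in(p4,t3), pkg_at(p5,portA)} ∪ {truck_at(t2,portB)}
          = {in(p1,t3), in(p4,t3), pkg_at(p5,portA), truck_at(t2,portB)}

== RESULT ==
["in(p1,t3)", "in(p4,t3)", "pkg_at(p5,portA)", "truck_at(t2,portB)"]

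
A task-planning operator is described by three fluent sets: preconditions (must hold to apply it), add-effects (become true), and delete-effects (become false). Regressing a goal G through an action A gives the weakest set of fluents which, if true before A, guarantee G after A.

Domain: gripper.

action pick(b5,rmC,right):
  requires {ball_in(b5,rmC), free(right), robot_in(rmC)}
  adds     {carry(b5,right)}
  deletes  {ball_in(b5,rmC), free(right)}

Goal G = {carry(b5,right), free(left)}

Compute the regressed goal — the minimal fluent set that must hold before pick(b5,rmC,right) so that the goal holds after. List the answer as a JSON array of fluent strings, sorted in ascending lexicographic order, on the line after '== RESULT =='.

Regress:
  G ∩ del = {}  (empty — regression defined)
  G \ add = {carry(b5,right), free(left)} \ {carry(b5,right)} = {free(left)}
  ∪ pre   = {free(left)} ∪ {ball_in(b5,rmC), free(right), robot_in(rmC)}
          = {ball_in(b5,rmC), free(left), free(right), robot_in(rmC)}

== RESULT ==
["ball_in(b5,rmC)", "free(left)", "free(right)", "robot_in(rmC)"]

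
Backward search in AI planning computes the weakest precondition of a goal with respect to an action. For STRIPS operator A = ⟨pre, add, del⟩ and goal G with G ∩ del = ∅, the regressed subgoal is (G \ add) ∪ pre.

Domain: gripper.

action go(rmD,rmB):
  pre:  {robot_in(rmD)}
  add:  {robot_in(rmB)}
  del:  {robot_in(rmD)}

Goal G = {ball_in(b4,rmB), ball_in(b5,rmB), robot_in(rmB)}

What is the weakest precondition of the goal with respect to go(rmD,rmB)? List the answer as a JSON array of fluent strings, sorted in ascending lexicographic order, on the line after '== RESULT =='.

Regress:
  G ∩ del = {}  (empty — regression defined)
  G \ add = {ball_in(b4,rmB), ball_in(b5,rmB), robot_in(rmB)} \ {robot_in(rmB)} = {ball_in(b4,rmB), ball_in(b5,rmB)}
  ∪ pre   = {ball_in(b4,rmB), ball_in(b5,rmB)} ∪ {robot_in(rmD)}
          = {ball_in(b4,rmB), ball_in(b5,rmB), robot_in(rmD)}

== RESULT ==
["ball_in(b4,rmB)", "ball_in(b5,rmB)", "robot_in(rmD)"]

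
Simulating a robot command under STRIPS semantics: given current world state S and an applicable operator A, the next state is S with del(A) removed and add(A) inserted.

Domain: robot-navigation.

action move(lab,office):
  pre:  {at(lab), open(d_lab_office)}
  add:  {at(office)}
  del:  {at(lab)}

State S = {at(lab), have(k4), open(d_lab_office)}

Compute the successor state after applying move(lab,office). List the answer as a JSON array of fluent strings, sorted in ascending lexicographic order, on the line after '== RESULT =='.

Progress:
  pre ⊆ S: {at(lab), open(d_lab_office)} ⊆ S  — applicable
  S \ del = {have(k4), open(d_lab_office)}
  ∪ add   = {at(office), have(k4), open(d_lab_office)}

== RESULT ==
["at(office)", "have(k4)", "open(d_lab_office)"]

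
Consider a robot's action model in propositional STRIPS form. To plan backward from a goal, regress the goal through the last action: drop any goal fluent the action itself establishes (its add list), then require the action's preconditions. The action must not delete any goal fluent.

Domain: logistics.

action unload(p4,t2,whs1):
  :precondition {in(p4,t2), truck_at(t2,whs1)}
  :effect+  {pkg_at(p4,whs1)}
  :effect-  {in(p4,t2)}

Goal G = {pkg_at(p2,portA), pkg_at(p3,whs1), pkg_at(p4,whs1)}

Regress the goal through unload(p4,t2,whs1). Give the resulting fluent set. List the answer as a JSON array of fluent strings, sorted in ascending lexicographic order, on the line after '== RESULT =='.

Regress:
  G ∩ del = {}  (empty — regression defined)
  G \ add = {pkg_at(p2,portA), pkg_at(p3,whs1), pkg_at(p4,whs1)} \ {pkg_at(p4,whs1)} = {pkg_at(p2,portA), pkg_at(p3,whs1)}
  ∪ pre   = {pkg_at(p2,portA), pkg_at(p3,whs1)} ∪ {in(p4,t2), truck_at(t2,whs1)}
          = {in(p4,t2), pkg_at(p2,portA), pkg_at(p3,whs1), truck_at(t2,whs1)}

== RESULT ==
["in(p4,t2)", "pkg_at(p2,portA)", "pkg_at(p3,whs1)", "truck_at(t2,whs1)"]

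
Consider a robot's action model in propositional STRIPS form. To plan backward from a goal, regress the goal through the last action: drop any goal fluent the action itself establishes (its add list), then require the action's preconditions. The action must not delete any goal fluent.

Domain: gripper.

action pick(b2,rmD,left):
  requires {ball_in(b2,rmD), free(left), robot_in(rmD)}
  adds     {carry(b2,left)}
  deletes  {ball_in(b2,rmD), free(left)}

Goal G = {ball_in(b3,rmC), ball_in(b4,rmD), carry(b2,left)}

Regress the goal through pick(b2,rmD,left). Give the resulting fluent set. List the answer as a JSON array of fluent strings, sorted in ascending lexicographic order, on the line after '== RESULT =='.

Compute (G \ add) ∪ pre:
  G ∩ del = {}  (empty — regression defined)
  G \ add = {ball_in(b3,rmC), ball_in(b4,rmD), carry(b2,left)} \ {carry(b2,left)} = {ball_in(b3,rmC), ball_in(b4,rmD)}
  ∪ pre   = {ball_in(b3,rmC), ball_in(b4,rmD)} ∪ {ball_in(b2,rmD), free(left), robot_in(rmD)}
          = {ball_in(b2,rmD), ball_in(b3,rmC), ball_in(b4,rmD), free(left), robot_in(rmD)}

== RESULT ==
["ball_in(b2,rmD)", "ball_in(b3,rmC)", "ball_in(b4,rmD)", "free(left)", "robot_in(rmD)"]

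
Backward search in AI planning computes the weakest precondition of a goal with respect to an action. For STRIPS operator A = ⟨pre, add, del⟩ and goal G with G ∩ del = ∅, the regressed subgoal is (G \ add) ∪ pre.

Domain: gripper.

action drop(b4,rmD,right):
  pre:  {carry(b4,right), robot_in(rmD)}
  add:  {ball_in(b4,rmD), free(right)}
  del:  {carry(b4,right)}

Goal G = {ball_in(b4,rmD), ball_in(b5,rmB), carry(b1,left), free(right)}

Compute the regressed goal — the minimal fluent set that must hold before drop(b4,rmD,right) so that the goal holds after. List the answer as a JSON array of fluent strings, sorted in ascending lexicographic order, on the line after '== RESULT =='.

Compute (G \ add) ∪ pre:
  G ∩ del = {}  (empty — regression defined)
  G \ add = {ball_in(b4,rmD), ball_in(b5,rmB), carry(b1,left), free(right)} \ {ball_in(b4,rmD), free(right)} = {ball_in(b5,rmB), carry(b1,left)}
  ∪ pre   = {ball_in(b5,rmB), carry(b1,left)} ∪ {carry(b4,right), robot_in(rmD)}
          = {ball_in(b5,rmB), carry(b1,left), carry(b4,right), robot_in(rmD)}

== RESULT ==
["ball_in(b5,rmB)", "carry(b1,left)", "carry(b4,right)", "robot_in(rmD)"]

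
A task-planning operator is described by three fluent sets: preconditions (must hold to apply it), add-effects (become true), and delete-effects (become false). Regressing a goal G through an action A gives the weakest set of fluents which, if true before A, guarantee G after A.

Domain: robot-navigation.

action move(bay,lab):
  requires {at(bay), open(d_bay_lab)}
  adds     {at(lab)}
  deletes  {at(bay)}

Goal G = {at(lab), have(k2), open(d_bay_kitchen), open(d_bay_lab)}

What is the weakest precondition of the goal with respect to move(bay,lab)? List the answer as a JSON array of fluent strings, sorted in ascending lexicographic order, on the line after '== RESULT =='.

Regress:
  G ∩ del = {}  (empty — regression defined)
  G \ add = {at(lab), have(k2), open(d_bay_kitchen), open(d_bay_lab)} \ {at(lab)} = {have(k2), open(d_bay_kitchen), open(d_bay_lab)}
  ∪ pre   = {have(k2), open(d_bay_kitchen), open(d_bay_lab)} ∪ {at(bay), open(d_bay_lab)}
          = {at(bay), have(k2), open(d_bay_kitchen), open(d_bay_lab)}

== RESULT ==
["at(bay)", "have(k2)", "open(d_bay_kitchen)", "open(d_bay_lab)"]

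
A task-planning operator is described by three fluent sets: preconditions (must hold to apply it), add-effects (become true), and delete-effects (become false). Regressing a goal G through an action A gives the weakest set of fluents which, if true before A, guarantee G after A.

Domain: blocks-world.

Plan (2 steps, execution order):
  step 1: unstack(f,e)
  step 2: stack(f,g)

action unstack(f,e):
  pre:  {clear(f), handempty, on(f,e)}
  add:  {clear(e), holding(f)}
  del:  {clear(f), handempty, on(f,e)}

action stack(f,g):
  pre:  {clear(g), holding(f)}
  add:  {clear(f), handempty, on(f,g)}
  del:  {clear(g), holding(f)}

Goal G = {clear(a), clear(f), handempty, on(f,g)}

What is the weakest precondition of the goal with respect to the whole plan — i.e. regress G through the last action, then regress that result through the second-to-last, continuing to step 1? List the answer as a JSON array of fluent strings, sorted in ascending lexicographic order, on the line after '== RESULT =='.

Work backward from the goal:
  through step 2 (stack(f,g)): drop {clear(f), handempty, on(f,g)}, keep {clear(a)}, require {clear(g), holding(f)}
    → {clear(a), clear(g), holding(f)}
  through step 1 (unstack(f,e)): drop {holding(f)}, keep {clear(a), clear(g)}, require {clear(f), handempty, on(f,e)}
    → {clear(a), clear(f), clear(g), handempty, on(f,e)}

== RESULT ==
["clear(a)", "clear(f)", "clear(g)", "handempty", "on(f,e)"]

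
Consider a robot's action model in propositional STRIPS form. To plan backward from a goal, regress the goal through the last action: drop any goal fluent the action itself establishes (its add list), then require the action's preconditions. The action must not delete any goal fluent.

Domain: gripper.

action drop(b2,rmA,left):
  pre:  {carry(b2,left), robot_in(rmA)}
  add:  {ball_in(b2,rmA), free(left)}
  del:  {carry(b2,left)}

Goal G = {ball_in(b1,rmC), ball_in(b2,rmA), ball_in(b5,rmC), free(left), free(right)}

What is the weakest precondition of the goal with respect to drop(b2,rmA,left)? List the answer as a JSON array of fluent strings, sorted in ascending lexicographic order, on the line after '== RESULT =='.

Compute (G \ add) ∪ pre:
  G ∩ del = {}  (empty — regression defined)
  G \ add = {ball_in(b1,rmC), ball_in(b2,rmA), ball_in(b5,rmC), free(left), free(right)} \ {ball_in(b2,rmA), free(left)} = {ball_in(b1,rmC), ball_in(b5,rmC), free(right)}
  ∪ pre   = {ball_in(b1,rmC), ball_in(b5,rmC), free(right)} ∪ {carry(b2,left), robot_in(rmA)}
          = {ball_in(b1,rmC), ball_in(b5,rmC), carry(b2,left), free(right), robot_in(rmA)}

== RESULT ==
["ball_in(b1,rmC)", "ball_in(b5,rmC)", "carry(b2,left)", "free(right)", "robot_in(rmA)"]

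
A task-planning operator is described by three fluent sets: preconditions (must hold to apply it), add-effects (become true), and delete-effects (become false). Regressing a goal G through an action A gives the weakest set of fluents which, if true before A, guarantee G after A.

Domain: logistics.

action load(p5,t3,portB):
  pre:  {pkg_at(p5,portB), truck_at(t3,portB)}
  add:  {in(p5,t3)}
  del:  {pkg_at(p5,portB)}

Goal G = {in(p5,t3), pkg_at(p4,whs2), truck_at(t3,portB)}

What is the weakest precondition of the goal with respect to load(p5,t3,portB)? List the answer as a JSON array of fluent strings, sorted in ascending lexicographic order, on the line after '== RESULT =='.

Compute (G \ add) ∪ pre:
  G ∩ del = {}  (empty — regression defined)
  G \ add = {in(p5,t3), pkg_at(p4,whs2), truck_at(t3,portB)} \ {in(p5,t3)} = {pkg_at(p4,whs2), truck_at(t3,portB)}
  ∪ pre   = {pkg_at(p4,whs2), truck_at(t3,portB)} ∪ {pkg_at(p5,portB), truck_at(t3,portB)}
          = {pkg_at(p4,whs2), pkg_at(p5,portB), truck_at(t3,portB)}

== RESULT ==
["pkg_at(p4,whs2)", "pkg_at(p5,portB)", "truck_at(t3,portB)"]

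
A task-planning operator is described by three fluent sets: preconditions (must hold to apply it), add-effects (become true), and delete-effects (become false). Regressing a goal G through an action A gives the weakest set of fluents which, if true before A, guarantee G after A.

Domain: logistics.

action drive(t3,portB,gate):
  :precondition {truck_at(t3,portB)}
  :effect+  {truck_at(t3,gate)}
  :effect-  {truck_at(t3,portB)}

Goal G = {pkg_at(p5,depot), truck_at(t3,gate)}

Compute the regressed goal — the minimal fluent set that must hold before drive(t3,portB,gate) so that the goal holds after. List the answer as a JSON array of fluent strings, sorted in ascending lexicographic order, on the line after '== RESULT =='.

Regress:
  G ∩ del = {}  (empty — regression defined)
  G \ add = {pkg_at(p5,depot), truck_at(t3,gate)} \ {truck_at(t3,gate)} = {pkg_at(p5,depot)}
  ∪ pre   = {pkg_at(p5,depot)} ∪ {truck_at(t3,portB)}
          = {pkg_at(p5,depot), truck_at(t3,portB)}

== RESULT ==
["pkg_at(p5,depot)", "truck_at(t3,portB)"]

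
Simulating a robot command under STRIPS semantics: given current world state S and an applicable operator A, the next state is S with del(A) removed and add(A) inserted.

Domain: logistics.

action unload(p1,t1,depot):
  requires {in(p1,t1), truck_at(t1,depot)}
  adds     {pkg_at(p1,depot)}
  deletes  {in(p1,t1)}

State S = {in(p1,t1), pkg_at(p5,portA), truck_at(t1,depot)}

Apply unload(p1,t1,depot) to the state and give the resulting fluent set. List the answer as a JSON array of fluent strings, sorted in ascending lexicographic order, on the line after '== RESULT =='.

Compute (S \ del) ∪ add:
  pre ⊆ S: {in(p1,t1), truck_at(t1,depot)} ⊆ S  — applicable
  S \ del = {pkg_at(p5,portA), truck_at(t1,depot)}
  ∪ add   = {pkg_at(p1,depot), pkg_at(p5,portA), truck_at(t1,depot)}

== RESULT ==
["pkg_at(p1,depot)", "pkg_at(p5,portA)", "truck_at(t1,depot)"]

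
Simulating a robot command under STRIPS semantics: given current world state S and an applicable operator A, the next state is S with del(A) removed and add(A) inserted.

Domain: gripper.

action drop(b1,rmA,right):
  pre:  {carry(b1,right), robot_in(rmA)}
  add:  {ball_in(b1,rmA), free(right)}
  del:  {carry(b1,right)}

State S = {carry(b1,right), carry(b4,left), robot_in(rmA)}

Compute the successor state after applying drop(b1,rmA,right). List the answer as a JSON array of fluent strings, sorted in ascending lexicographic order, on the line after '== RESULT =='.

Compute (S \ del) ∪ add:
  pre ⊆ S: {carry(b1,right), robot_in(rmA)} ⊆ S  — applicable
  S \ del = {carry(b4,left), robot_in(rmA)}
  ∪ add   = {ball_in(b1,rmA), carry(b4,left), free(right), robot_in(rmA)}

== RESULT ==
["ball_in(b1,rmA)", "carry(b4,left)", "free(right)", "robot_in(rmA)"]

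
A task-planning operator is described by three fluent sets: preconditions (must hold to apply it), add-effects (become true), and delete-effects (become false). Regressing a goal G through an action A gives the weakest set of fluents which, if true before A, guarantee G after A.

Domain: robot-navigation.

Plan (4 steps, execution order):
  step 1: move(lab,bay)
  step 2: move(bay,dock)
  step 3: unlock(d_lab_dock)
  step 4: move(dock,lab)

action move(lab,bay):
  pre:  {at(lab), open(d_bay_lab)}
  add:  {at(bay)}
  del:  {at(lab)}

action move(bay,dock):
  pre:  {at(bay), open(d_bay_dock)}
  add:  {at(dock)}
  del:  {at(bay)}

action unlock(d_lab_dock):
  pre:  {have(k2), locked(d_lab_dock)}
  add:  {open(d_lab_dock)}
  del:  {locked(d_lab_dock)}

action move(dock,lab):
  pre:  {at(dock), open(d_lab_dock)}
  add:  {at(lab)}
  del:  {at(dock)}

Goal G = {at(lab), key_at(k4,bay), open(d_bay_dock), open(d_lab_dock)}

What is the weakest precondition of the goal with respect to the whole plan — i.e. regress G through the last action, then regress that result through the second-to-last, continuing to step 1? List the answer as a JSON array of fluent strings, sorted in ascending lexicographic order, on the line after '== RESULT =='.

Work backward from the goal:
  through step 4 (move(dock,lab)): drop {at(lab)}, keep {key_at(k4,bay), open(d_bay_dock), open(d_lab_dock)}, require {at(dock), open(d_lab_dock)}
    → {at(dock), key_at(k4,bay), open(d_bay_dock), open(d_lab_dock)}
  through step 3 (unlock(d_lab_dock)): drop {open(d_lab_dock)}, keep {at(dock), key_at(k4,bay), open(d_bay_dock)}, require {have(k2), locked(d_lab_dock)}
    → {at(dock), have(k2), key_at(k4,bay), locked(d_lab_dock), open(d_bay_dock)}
  through step 2 (move(bay,dock)): drop {at(dock)}, keep {have(k2), key_at(k4,bay), locked(d_lab_dock), open(d_bay_dock)}, require {at(bay), open(d_bay_dock)}
    → {at(bay), have(k2), key_at(k4,bay), locked(d_lab_dock), open(d_bay_dock)}
  through step 1 (move(lab,bay)): drop {at(bay)}, keep {have(k2), key_at(k4,bay), locked(d_lab_dock), open(d_bay_dock)}, require {at(lab), open(d_bay_lab)}
    → {at(lab), have(k2), key_at(k4,bay), locked(d_lab_dock), open(d_bay_dock), open(d_bay_lab)}

== RESULT ==
["at(lab)", "have(k2)", "key_at(k4,bay)", "locked(d_lab_dock)", "open(d_bay_dock)", "open(d_bay_lab)"]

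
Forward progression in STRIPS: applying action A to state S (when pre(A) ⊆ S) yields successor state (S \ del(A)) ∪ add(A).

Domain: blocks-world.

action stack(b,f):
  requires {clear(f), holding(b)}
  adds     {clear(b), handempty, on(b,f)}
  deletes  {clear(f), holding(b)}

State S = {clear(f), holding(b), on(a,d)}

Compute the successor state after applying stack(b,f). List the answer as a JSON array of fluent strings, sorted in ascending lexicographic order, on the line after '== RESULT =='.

Progress:
  pre ⊆ S: {clear(f), holding(b)} ⊆ S  — applicable
  S \ del = {on(a,d)}
  ∪ add   = {clear(b), handempty, on(a,d), on(b,f)}

== RESULT ==
["clear(b)", "handempty", "on(a,d)", "on(b,f)"]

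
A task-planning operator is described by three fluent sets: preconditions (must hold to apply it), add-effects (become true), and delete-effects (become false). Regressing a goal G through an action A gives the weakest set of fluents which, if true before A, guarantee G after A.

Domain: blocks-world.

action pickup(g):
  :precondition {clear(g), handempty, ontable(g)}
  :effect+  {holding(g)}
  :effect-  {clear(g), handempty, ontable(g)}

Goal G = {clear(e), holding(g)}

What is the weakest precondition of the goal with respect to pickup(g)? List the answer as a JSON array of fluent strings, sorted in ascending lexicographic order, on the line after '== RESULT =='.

Regress:
  G ∩ del = {}  (empty — regression defined)
  G \ add = {clear(e), holding(g)} \ {holding(g)} = {clear(e)}
  ∪ pre   = {clear(e)} ∪ {clear(g), handempty, ontable(g)}
          = {clear(e), clear(g), handempty, ontable(g)}

== RESULT ==
["clear(e)", "clear(g)", "handempty", "ontable(g)"]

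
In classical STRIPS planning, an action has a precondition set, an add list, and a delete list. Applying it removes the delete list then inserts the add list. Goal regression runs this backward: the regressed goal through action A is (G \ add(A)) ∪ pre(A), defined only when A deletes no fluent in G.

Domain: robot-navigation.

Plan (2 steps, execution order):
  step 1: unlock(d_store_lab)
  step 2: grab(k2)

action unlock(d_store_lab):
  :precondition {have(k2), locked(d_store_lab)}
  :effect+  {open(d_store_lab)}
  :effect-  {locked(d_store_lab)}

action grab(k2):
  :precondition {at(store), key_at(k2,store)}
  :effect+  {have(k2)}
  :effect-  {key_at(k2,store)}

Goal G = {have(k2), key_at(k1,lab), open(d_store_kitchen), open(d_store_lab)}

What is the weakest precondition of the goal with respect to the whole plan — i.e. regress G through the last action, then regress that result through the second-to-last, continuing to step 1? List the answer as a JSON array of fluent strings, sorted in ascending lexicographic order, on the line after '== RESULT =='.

Work backward from the goal:
  through step 2 (grab(k2)): drop {have(k2)}, keep {key_at(k1,lab), open(d_store_kitchen), open(d_store_lab)}, require {at(store), key_at(k2,store)}
    → {at(store), key_at(k1,lab), key_at(k2,store), open(d_store_kitchen), open(d_store_lab)}
  through step 1 (unlock(d_store_lab)): drop {open(d_store_lab)}, keep {at(store), key_at(k1,lab), key_at(k2,store), open(d_store_kitchen)}, require {have(k2), locked(d_store_lab)}
    → {at(store), have(k2), key_at(k1,lab), key_at(k2,store), locked(d_store_lab), open(d_store_kitchen)}

== RESULT ==
["at(store)", "have(k2)", "key_at(k1,lab)", "key_at(k2,store)", "locked(d_store_lab)", "open(d_store_kitchen)"]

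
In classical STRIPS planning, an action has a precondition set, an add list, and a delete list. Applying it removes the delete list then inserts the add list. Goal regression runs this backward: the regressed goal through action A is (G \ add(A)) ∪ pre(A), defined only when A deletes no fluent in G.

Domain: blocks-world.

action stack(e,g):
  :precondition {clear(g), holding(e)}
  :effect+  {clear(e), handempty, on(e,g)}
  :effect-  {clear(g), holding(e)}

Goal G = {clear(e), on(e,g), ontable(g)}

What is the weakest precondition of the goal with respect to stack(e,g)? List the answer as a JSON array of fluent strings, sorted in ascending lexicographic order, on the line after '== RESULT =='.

Compute (G \ add) ∪ pre:
  G ∩ del = {}  (empty — regression defined)
  G \ add = {clear(e), on(e,g), ontable(g)} \ {clear(e), handempty, on(e,g)} = {ontable(g)}
  ∪ pre   = {ontable(g)} ∪ {clear(g), holding(e)}
          = {clear(g), holding(e), ontable(g)}

== RESULT ==
["clear(g)", "holding(e)", "ontable(g)"]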